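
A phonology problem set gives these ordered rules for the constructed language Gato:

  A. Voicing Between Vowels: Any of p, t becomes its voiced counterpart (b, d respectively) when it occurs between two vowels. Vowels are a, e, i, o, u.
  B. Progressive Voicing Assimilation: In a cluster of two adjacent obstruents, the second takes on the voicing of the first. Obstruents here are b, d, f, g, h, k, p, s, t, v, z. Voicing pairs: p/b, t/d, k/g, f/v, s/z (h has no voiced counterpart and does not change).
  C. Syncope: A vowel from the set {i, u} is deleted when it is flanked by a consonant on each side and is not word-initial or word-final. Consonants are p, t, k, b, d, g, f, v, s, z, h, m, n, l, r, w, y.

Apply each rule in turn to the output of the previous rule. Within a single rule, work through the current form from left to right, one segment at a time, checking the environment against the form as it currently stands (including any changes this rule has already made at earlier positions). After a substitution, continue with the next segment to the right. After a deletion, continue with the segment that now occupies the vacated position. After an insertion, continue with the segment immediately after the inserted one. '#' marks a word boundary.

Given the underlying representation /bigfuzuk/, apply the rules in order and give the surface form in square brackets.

A Voicing Between Vowels: no change — [bigfuzuk]
B Progressive Voicing Assimilation: [bigfuzuk] → [bigvuzuk]
C Syncope: [bigvuzuk] → [bgvzk]

[bgvzk]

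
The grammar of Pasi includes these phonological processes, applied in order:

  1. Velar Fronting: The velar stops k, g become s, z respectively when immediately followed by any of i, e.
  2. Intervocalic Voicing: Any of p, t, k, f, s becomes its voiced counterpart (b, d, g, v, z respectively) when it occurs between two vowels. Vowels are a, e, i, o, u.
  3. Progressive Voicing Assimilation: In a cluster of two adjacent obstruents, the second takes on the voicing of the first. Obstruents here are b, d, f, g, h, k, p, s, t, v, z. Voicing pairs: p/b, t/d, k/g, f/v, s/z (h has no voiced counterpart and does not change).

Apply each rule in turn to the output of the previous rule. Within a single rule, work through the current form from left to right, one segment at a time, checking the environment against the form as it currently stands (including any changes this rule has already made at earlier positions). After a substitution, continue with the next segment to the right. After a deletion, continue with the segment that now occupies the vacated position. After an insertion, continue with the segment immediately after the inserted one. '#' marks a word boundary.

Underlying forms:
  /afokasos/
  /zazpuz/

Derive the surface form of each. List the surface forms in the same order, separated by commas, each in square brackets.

/afokasos/:
  1 Velar Fronting: no change — [afokasos]
  2 Intervocalic Voicing: [afokasos] → [avogazos]
  3 Progressive Voicing Assimilation: no change — [avogazos]
/zazpuz/:
  1 Velar Fronting: no change — [zazpuz]
  2 Intervocalic Voicing: no change — [zazpuz]
  3 Progressive Voicing Assimilation: [zazpuz] → [zazbuz]

[avogazos], [zazbuz]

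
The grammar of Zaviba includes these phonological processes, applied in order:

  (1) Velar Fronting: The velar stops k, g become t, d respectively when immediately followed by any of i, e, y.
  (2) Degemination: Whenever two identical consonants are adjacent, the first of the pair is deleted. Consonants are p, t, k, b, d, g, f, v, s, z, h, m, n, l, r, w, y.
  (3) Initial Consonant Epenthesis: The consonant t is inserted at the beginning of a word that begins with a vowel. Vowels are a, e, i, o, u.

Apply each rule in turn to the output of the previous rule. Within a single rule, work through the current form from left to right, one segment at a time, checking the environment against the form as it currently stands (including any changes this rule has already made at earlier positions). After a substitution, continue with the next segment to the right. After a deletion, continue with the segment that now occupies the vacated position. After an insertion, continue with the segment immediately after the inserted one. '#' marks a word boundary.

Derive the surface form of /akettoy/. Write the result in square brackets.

(1) Velar Fronting: [akettoy] → [atettoy]
(2) Degemination: [atettoy] → [atetoy]
(3) Initial Consonant Epenthesis: [atetoy] → [tatetoy]

[tatetoy]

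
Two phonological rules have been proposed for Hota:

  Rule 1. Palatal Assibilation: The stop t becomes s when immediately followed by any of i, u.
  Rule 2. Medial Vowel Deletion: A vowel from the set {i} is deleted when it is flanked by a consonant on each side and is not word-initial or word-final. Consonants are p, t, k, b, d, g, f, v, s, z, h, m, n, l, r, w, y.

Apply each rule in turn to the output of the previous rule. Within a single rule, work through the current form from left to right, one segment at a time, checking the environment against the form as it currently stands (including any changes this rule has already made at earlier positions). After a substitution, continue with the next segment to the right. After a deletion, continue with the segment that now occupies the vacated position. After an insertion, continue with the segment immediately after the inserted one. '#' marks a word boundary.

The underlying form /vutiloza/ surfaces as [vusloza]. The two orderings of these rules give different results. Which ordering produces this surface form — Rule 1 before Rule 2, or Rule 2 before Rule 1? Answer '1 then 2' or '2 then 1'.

Order 1 then 2:
  1 Palatal Assibilation: [vutiloza] → [vusiloza]
  2 Medial Vowel Deletion: [vusiloza] → [vusloza]
  result: [vusloza]
Order 2 then 1:
  2 Medial Vowel Deletion: [vutiloza] → [vutloza]
  1 Palatal Assibilation: no change — [vutloza]
  result: [vutloza]

1 then 2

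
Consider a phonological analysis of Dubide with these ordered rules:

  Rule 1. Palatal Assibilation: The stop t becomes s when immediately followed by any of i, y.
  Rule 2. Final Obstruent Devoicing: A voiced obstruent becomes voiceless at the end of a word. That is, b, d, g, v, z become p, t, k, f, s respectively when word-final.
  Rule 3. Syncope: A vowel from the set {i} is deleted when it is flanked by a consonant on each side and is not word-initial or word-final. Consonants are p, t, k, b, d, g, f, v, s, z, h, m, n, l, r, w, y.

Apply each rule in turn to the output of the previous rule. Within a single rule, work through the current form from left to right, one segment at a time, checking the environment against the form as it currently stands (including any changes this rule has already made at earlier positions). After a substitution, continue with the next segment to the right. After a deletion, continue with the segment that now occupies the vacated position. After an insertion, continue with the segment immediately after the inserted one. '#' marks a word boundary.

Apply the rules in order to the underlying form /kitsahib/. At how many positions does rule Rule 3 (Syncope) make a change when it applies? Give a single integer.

Rule 1 Palatal Assibilation: no change — [kitsahib]
Rule 2 Final Obstruent Devoicing: [kitsahib] → [kitsahip]
Rule 3 Syncope: [kitsahip] → [ktsahp]
Rule Rule 3 changed 2 position(s).

2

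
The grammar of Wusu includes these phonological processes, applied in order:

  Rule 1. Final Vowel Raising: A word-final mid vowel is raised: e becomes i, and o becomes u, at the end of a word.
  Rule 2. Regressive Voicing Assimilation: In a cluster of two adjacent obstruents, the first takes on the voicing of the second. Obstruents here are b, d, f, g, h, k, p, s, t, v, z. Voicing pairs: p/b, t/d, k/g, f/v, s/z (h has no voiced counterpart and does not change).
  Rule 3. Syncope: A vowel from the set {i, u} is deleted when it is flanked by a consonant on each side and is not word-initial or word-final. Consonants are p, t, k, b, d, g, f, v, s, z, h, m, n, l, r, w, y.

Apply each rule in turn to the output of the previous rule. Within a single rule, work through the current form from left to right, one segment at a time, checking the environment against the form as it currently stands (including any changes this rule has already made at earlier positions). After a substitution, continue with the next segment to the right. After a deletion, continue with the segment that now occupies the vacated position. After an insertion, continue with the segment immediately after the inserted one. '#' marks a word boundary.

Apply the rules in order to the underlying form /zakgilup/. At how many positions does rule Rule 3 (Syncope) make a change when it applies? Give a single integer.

2

Rule 1 Final Vowel Raising: no change — [zakgilup]
Rule 2 Regressive Voicing Assimilation: [zakgilup] → [zaggilup]
Rule 3 Syncope: [zaggilup] → [zagglp]
Rule Rule 3 changed 2 position(s).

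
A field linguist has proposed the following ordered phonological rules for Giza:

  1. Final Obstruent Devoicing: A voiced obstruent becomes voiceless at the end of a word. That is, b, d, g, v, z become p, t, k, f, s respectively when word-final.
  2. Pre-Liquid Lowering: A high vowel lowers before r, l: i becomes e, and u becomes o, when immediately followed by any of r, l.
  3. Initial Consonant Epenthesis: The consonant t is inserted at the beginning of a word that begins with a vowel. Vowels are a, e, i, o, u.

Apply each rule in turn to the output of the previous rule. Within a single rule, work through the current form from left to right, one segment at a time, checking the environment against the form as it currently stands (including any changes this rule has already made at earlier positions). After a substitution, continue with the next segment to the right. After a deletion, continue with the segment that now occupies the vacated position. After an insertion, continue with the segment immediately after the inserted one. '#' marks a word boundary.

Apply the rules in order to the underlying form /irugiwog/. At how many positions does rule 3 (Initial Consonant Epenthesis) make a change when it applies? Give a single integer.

1

1 Final Obstruent Devoicing: [irugiwog] → [irugiwok]
2 Pre-Liquid Lowering: [irugiwok] → [erugiwok]
3 Initial Consonant Epenthesis: [erugiwok] → [terugiwok]
Rule 3 changed 1 position(s).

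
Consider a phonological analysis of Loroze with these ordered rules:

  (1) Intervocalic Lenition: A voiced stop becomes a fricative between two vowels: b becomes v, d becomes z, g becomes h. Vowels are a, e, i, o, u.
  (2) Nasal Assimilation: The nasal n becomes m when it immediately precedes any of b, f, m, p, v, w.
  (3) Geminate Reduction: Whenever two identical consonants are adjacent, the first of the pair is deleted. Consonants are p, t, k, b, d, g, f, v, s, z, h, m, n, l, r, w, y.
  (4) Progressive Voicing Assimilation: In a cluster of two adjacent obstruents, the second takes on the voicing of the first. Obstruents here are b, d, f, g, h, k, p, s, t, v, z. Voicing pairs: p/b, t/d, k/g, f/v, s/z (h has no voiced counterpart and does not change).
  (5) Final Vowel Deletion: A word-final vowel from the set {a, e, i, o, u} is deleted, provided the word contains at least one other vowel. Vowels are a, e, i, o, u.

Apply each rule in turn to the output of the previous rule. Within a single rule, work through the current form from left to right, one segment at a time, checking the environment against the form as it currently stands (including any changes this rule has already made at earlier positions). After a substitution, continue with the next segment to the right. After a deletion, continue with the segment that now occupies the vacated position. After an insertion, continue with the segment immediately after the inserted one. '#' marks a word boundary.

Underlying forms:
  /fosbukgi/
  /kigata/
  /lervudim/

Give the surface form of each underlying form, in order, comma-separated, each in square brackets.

[fospukk], [kihat], [lervuzim]

/fosbukgi/:
  (1) Intervocalic Lenition: no change — [fosbukgi]
  (2) Nasal Assimilation: no change — [fosbukgi]
  (3) Geminate Reduction: no change — [fosbukgi]
  (4) Progressive Voicing Assimilation: [fosbukgi] → [fospukki]
  (5) Final Vowel Deletion: [fospukki] → [fospukk]
/kigata/:
  (1) Intervocalic Lenition: [kigata] → [kihata]
  (2) Nasal Assimilation: no change — [kihata]
  (3) Geminate Reduction: no change — [kihata]
  (4) Progressive Voicing Assimilation: no change — [kihata]
  (5) Final Vowel Deletion: [kihata] → [kihat]
/lervudim/:
  (1) Intervocalic Lenition: [lervudim] → [lervuzim]
  (2) Nasal Assimilation: no change — [lervuzim]
  (3) Geminate Reduction: no change — [lervuzim]
  (4) Progressive Voicing Assimilation: no change — [lervuzim]
  (5) Final Vowel Deletion: no change — [lervuzim]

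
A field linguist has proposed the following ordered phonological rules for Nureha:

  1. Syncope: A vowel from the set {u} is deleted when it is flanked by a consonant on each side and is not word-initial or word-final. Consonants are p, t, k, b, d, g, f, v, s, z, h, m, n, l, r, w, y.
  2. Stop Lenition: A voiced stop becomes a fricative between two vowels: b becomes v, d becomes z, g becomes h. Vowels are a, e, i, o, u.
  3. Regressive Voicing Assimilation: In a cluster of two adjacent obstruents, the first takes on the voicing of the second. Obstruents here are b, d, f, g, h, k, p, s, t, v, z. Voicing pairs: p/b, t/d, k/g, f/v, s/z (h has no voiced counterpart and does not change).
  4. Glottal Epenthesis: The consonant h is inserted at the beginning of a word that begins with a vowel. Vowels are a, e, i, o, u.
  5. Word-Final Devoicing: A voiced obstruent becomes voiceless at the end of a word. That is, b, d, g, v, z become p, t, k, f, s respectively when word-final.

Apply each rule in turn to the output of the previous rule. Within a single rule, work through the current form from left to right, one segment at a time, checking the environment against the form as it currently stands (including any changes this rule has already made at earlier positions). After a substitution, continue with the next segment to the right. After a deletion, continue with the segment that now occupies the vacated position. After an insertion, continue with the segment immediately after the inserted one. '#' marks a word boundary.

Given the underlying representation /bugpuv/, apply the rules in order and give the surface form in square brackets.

1 Syncope: [bugpuv] → [bgpv]
2 Stop Lenition: no change — [bgpv]
3 Regressive Voicing Assimilation: [bgpv] → [bkbv]
4 Glottal Epenthesis: no change — [bkbv]
5 Word-Final Devoicing: [bkbv] → [bkbf]

[bkbf]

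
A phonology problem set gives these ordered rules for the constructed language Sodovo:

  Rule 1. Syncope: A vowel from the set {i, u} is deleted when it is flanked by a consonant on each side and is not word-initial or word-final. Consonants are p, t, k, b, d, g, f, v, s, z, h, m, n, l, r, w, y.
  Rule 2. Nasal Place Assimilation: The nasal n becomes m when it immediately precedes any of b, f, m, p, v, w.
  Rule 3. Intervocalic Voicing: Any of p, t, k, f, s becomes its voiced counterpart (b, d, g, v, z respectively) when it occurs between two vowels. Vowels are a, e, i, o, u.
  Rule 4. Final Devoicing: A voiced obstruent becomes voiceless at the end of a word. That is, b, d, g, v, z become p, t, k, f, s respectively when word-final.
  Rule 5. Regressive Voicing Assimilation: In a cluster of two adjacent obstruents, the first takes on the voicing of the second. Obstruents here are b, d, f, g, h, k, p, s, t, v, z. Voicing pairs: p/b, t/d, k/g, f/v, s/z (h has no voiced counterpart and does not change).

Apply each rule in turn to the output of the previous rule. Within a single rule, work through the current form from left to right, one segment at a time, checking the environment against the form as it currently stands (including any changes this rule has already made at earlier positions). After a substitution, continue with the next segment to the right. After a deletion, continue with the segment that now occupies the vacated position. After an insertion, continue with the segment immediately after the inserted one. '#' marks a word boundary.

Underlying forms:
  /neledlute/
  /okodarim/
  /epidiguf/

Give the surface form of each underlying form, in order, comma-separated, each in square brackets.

/neledlute/:
  Rule 1 Syncope: [neledlute] → [neledlte]
  Rule 2 Nasal Place Assimilation: no change — [neledlte]
  Rule 3 Intervocalic Voicing: no change — [neledlte]
  Rule 4 Final Devoicing: no change — [neledlte]
  Rule 5 Regressive Voicing Assimilation: no change — [neledlte]
/okodarim/:
  Rule 1 Syncope: [okodarim] → [okodarm]
  Rule 2 Nasal Place Assimilation: no change — [okodarm]
  Rule 3 Intervocalic Voicing: [okodarm] → [ogodarm]
  Rule 4 Final Devoicing: no change — [ogodarm]
  Rule 5 Regressive Voicing Assimilation: no change — [ogodarm]
/epidiguf/:
  Rule 1 Syncope: [epidiguf] → [epdgf]
  Rule 2 Nasal Place Assimilation: no change — [epdgf]
  Rule 3 Intervocalic Voicing: no change — [epdgf]
  Rule 4 Final Devoicing: no change — [epdgf]
  Rule 5 Regressive Voicing Assimilation: [epdgf] → [ebdkf]

[neledlte], [ogodarm], [ebdkf]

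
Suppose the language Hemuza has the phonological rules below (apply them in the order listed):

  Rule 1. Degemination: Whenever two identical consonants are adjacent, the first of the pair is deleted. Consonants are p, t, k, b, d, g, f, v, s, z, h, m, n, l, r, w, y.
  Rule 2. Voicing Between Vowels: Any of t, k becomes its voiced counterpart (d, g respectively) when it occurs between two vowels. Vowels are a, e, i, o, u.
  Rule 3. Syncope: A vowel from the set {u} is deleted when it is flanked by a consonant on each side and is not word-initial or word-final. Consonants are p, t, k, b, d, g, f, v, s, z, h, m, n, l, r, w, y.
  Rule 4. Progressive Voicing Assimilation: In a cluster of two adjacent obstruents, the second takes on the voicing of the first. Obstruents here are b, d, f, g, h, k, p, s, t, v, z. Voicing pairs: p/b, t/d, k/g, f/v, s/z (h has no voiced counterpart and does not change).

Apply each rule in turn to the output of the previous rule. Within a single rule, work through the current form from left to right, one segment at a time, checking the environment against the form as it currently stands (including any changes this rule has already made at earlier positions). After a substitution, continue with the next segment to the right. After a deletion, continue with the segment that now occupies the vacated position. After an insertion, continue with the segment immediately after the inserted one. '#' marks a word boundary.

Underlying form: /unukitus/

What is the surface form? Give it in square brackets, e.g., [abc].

Rule 1 Degemination: no change — [unukitus]
Rule 2 Voicing Between Vowels: [unukitus] → [unugidus]
Rule 3 Syncope: [unugidus] → [ungids]
Rule 4 Progressive Voicing Assimilation: [ungids] → [ungidz]

[ungidz]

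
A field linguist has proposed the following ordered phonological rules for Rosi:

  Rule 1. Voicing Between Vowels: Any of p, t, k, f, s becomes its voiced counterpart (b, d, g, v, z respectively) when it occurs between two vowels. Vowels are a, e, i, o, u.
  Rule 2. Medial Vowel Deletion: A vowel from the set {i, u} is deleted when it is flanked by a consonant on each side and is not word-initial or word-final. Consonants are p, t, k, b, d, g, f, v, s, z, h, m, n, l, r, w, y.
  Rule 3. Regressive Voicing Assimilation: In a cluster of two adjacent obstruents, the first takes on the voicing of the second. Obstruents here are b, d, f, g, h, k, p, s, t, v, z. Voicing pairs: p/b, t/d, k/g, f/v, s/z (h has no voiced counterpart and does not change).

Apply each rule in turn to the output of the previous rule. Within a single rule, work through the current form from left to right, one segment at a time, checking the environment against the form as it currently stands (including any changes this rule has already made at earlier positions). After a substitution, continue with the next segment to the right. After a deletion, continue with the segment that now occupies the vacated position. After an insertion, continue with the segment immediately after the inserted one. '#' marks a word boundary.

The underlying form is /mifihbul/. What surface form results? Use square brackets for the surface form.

[mfhbl]

Rule 1 Voicing Between Vowels: [mifihbul] → [mivihbul]
Rule 2 Medial Vowel Deletion: [mivihbul] → [mvhbl]
Rule 3 Regressive Voicing Assimilation: [mvhbl] → [mfhbl]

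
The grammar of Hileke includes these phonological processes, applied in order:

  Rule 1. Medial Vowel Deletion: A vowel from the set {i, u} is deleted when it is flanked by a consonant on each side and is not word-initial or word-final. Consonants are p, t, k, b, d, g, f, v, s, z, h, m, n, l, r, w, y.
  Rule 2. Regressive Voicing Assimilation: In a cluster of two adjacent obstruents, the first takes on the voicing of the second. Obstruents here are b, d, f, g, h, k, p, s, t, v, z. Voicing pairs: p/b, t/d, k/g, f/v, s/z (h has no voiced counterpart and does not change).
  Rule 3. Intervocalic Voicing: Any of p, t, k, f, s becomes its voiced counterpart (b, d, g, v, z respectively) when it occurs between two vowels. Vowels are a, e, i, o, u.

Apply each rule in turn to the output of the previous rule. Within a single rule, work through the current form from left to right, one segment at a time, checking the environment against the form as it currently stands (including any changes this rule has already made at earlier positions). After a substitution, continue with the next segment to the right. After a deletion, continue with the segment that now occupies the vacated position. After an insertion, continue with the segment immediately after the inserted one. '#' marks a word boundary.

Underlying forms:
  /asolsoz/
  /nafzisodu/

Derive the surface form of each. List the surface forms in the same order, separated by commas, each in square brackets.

/asolsoz/:
  Rule 1 Medial Vowel Deletion: no change — [asolsoz]
  Rule 2 Regressive Voicing Assimilation: no change — [asolsoz]
  Rule 3 Intervocalic Voicing: [asolsoz] → [azolsoz]
/nafzisodu/:
  Rule 1 Medial Vowel Deletion: [nafzisodu] → [nafzsodu]
  Rule 2 Regressive Voicing Assimilation: [nafzsodu] → [navssodu]
  Rule 3 Intervocalic Voicing: no change — [navssodu]

[azolsoz], [navssodu]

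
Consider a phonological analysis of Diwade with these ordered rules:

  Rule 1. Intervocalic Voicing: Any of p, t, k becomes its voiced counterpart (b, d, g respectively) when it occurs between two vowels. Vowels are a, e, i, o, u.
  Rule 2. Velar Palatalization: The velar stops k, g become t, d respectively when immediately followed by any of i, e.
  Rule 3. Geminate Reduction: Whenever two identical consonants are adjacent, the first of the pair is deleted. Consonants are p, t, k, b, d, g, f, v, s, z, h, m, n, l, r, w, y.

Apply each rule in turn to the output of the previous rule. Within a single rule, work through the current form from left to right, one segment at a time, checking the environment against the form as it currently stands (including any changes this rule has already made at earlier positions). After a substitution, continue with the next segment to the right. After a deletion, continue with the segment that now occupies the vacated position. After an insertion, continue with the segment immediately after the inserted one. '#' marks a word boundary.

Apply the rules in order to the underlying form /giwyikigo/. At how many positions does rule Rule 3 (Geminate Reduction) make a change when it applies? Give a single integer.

0

Rule 1 Intervocalic Voicing: [giwyikigo] → [giwyigigo]
Rule 2 Velar Palatalization: [giwyigigo] → [diwyidigo]
Rule 3 Geminate Reduction: no change — [diwyidigo]
Rule Rule 3 changed 0 position(s).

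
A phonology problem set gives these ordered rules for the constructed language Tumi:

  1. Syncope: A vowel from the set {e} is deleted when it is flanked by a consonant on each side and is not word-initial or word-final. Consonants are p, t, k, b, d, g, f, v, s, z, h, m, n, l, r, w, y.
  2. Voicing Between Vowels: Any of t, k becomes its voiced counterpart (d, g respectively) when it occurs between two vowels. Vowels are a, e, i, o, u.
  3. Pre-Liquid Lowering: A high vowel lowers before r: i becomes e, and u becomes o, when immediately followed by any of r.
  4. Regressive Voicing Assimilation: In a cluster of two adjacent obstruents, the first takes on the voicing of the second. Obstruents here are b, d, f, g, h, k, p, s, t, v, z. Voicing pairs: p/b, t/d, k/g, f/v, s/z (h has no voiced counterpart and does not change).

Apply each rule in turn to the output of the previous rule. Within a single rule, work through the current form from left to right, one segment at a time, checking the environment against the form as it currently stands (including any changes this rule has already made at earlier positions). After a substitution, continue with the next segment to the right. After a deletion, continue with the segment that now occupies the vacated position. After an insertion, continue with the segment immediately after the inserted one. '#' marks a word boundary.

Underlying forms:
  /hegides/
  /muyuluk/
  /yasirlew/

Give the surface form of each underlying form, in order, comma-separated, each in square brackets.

[hgits], [muyuluk], [yaserlw]

/hegides/:
  1 Syncope: [hegides] → [hgids]
  2 Voicing Between Vowels: no change — [hgids]
  3 Pre-Liquid Lowering: no change — [hgids]
  4 Regressive Voicing Assimilation: [hgids] → [hgits]
/muyuluk/:
  1 Syncope: no change — [muyuluk]
  2 Voicing Between Vowels: no change — [muyuluk]
  3 Pre-Liquid Lowering: no change — [muyuluk]
  4 Regressive Voicing Assimilation: no change — [muyuluk]
/yasirlew/:
  1 Syncope: [yasirlew] → [yasirlw]
  2 Voicing Between Vowels: no change — [yasirlw]
  3 Pre-Liquid Lowering: [yasirlw] → [yaserlw]
  4 Regressive Voicing Assimilation: no change — [yaserlw]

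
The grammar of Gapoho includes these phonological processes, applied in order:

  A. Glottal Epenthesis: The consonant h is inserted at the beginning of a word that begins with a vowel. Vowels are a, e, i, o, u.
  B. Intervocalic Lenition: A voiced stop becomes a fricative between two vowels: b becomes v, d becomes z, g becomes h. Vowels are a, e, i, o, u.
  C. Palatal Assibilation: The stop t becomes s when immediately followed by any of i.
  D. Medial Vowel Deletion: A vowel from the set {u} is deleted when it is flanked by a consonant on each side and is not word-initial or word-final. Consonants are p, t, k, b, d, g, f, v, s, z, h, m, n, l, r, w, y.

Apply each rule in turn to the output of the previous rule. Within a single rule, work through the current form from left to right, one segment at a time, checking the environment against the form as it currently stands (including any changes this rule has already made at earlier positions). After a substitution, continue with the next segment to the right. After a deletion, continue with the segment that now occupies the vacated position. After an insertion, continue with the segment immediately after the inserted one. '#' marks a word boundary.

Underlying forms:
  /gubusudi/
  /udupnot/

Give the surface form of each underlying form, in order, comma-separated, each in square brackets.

[gvszi], [hzpnot]

/gubusudi/:
  A Glottal Epenthesis: no change — [gubusudi]
  B Intervocalic Lenition: [gubusudi] → [guvusuzi]
  C Palatal Assibilation: no change — [guvusuzi]
  D Medial Vowel Deletion: [guvusuzi] → [gvszi]
/udupnot/:
  A Glottal Epenthesis: [udupnot] → [hudupnot]
  B Intervocalic Lenition: [hudupnot] → [huzupnot]
  C Palatal Assibilation: no change — [huzupnot]
  D Medial Vowel Deletion: [huzupnot] → [hzpnot]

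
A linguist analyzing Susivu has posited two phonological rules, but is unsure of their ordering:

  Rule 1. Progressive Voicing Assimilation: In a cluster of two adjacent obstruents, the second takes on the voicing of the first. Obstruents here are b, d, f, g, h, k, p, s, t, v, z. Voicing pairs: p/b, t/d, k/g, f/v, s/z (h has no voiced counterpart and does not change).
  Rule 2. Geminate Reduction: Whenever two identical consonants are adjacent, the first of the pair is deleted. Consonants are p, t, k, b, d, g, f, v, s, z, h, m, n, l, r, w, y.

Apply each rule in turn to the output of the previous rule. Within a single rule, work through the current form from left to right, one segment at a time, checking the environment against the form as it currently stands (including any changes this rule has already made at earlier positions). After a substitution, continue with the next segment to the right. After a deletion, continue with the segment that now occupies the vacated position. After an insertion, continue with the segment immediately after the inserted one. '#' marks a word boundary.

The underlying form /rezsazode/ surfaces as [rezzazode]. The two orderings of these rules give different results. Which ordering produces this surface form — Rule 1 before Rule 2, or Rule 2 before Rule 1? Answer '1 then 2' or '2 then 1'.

2 then 1

Order 1 then 2:
  1 Progressive Voicing Assimilation: [rezsazode] → [rezzazode]
  2 Geminate Reduction: [rezzazode] → [rezazode]
  result: [rezazode]
Order 2 then 1:
  2 Geminate Reduction: no change — [rezsazode]
  1 Progressive Voicing Assimilation: [rezsazode] → [rezzazode]
  result: [rezzazode]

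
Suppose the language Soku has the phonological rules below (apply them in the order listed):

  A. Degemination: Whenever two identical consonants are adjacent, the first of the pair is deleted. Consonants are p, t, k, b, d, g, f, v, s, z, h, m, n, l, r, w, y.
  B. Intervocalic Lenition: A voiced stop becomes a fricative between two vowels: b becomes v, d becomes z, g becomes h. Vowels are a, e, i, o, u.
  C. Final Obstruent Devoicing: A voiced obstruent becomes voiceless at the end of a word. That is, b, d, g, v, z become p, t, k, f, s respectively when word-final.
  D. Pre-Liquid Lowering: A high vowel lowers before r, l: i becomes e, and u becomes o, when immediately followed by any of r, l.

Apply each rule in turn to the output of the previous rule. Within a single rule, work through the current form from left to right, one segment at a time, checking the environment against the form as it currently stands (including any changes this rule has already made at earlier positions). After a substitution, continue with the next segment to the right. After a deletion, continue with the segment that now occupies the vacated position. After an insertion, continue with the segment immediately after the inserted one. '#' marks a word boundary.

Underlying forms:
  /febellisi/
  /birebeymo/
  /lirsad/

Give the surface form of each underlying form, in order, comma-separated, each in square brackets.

/febellisi/:
  A Degemination: [febellisi] → [febelisi]
  B Intervocalic Lenition: [febelisi] → [fevelisi]
  C Final Obstruent Devoicing: no change — [fevelisi]
  D Pre-Liquid Lowering: no change — [fevelisi]
/birebeymo/:
  A Degemination: no change — [birebeymo]
  B Intervocalic Lenition: [birebeymo] → [bireveymo]
  C Final Obstruent Devoicing: no change — [bireveymo]
  D Pre-Liquid Lowering: [bireveymo] → [bereveymo]
/lirsad/:
  A Degemination: no change — [lirsad]
  B Intervocalic Lenition: no change — [lirsad]
  C Final Obstruent Devoicing: [lirsad] → [lirsat]
  D Pre-Liquid Lowering: [lirsat] → [lersat]

[fevelisi], [bereveymo], [lersat]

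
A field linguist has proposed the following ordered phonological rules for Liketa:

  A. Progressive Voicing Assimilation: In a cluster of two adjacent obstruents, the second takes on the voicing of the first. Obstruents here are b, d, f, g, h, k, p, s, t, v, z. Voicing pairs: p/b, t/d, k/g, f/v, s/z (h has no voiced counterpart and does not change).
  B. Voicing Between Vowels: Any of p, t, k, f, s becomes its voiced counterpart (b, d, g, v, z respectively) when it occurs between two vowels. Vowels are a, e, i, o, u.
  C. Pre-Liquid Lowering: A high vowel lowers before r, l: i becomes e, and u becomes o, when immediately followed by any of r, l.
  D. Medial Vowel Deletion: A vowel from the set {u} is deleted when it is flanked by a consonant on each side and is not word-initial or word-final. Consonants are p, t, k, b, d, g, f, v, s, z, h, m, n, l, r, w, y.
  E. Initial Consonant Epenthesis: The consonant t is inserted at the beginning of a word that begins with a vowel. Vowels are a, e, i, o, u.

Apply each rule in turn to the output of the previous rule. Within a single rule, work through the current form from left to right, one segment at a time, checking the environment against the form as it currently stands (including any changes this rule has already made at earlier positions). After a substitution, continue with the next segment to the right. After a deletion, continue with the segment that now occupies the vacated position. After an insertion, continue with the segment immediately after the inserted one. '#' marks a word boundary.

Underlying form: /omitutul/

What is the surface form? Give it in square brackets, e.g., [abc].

A Progressive Voicing Assimilation: no change — [omitutul]
B Voicing Between Vowels: [omitutul] → [omidudul]
C Pre-Liquid Lowering: [omidudul] → [omidudol]
D Medial Vowel Deletion: [omidudol] → [omiddol]
E Initial Consonant Epenthesis: [omiddol] → [tomiddol]

[tomiddol]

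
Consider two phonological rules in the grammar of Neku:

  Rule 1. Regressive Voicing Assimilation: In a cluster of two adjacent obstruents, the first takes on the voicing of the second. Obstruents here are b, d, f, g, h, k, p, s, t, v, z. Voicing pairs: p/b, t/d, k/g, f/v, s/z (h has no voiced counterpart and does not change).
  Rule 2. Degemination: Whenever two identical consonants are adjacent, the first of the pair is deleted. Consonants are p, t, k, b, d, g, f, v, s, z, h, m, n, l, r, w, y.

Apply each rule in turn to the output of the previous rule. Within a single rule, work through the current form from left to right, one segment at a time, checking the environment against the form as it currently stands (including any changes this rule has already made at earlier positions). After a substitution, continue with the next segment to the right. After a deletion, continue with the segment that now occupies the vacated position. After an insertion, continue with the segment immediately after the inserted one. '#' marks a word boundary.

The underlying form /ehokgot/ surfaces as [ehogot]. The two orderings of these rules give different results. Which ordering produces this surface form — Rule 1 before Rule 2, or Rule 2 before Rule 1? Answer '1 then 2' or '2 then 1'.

1 then 2

Order 1 then 2:
  1 Regressive Voicing Assimilation: [ehokgot] → [ehoggot]
  2 Degemination: [ehoggot] → [ehogot]
  result: [ehogot]
Order 2 then 1:
  2 Degemination: no change — [ehokgot]
  1 Regressive Voicing Assimilation: [ehokgot] → [ehoggot]
  result: [ehoggot]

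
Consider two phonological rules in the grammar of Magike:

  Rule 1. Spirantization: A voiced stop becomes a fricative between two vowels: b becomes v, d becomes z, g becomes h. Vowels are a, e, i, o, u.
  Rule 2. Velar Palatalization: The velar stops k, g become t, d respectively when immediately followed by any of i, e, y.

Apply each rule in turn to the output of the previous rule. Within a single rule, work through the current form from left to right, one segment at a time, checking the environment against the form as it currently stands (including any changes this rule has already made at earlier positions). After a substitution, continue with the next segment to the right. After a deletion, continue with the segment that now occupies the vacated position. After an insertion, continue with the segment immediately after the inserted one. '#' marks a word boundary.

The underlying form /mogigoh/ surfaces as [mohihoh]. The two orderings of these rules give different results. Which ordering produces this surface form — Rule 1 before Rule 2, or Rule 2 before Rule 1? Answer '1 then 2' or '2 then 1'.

1 then 2

Order 1 then 2:
  1 Spirantization: [mogigoh] → [mohihoh]
  2 Velar Palatalization: no change — [mohihoh]
  result: [mohihoh]
Order 2 then 1:
  2 Velar Palatalization: [mogigoh] → [modigoh]
  1 Spirantization: [modigoh] → [mozihoh]
  result: [mozihoh]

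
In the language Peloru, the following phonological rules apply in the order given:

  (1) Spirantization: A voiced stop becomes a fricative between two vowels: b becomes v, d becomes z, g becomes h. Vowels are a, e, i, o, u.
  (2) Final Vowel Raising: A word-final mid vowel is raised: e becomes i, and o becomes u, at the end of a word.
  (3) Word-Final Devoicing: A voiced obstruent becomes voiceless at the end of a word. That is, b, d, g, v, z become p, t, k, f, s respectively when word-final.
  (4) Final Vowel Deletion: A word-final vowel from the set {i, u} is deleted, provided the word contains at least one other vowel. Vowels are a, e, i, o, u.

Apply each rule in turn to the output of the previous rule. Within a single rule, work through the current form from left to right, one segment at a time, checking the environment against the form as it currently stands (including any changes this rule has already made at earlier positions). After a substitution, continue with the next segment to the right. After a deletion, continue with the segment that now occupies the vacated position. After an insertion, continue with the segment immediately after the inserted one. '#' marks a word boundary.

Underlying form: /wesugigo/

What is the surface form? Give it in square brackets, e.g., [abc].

[wesuhih]

(1) Spirantization: [wesugigo] → [wesuhiho]
(2) Final Vowel Raising: [wesuhiho] → [wesuhihu]
(3) Word-Final Devoicing: no change — [wesuhihu]
(4) Final Vowel Deletion: [wesuhihu] → [wesuhih]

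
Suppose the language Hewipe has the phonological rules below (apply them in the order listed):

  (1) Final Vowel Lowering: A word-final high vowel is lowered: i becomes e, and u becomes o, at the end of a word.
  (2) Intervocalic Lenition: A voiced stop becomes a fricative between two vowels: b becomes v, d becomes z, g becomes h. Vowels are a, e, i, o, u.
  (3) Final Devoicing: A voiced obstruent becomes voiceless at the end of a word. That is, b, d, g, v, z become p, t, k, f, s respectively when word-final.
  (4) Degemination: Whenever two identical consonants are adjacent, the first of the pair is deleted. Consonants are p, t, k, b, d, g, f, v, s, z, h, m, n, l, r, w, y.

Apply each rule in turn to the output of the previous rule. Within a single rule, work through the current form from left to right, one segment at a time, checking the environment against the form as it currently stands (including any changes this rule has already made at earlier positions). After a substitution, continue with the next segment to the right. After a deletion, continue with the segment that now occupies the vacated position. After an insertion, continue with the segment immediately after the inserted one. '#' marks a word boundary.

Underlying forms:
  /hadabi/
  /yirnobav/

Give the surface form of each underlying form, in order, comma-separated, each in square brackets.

/hadabi/:
  (1) Final Vowel Lowering: [hadabi] → [hadabe]
  (2) Intervocalic Lenition: [hadabe] → [hazave]
  (3) Final Devoicing: no change — [hazave]
  (4) Degemination: no change — [hazave]
/yirnobav/:
  (1) Final Vowel Lowering: no change — [yirnobav]
  (2) Intervocalic Lenition: [yirnobav] → [yirnovav]
  (3) Final Devoicing: [yirnovav] → [yirnovaf]
  (4) Degemination: no change — [yirnovaf]

[hazave], [yirnovaf]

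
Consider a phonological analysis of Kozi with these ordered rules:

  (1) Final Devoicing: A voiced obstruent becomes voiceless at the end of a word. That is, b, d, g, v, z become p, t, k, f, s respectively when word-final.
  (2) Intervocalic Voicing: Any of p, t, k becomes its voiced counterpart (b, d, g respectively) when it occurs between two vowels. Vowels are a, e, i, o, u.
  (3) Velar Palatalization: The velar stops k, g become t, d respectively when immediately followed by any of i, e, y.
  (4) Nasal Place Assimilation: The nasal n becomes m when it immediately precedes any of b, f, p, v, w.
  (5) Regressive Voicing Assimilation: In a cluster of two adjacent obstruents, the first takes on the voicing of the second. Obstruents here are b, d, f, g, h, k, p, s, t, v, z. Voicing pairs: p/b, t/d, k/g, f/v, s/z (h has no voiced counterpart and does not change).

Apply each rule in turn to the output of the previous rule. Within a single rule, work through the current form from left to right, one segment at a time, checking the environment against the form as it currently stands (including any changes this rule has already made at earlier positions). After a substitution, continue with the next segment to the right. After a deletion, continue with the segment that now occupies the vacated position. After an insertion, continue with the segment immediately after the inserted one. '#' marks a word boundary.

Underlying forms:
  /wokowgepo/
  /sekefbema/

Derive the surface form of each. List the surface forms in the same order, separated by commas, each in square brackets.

[wogowdebo], [sedevbema]

/wokowgepo/:
  (1) Final Devoicing: no change — [wokowgepo]
  (2) Intervocalic Voicing: [wokowgepo] → [wogowgebo]
  (3) Velar Palatalization: [wogowgebo] → [wogowdebo]
  (4) Nasal Place Assimilation: no change — [wogowdebo]
  (5) Regressive Voicing Assimilation: no change — [wogowdebo]
/sekefbema/:
  (1) Final Devoicing: no change — [sekefbema]
  (2) Intervocalic Voicing: [sekefbema] → [segefbema]
  (3) Velar Palatalization: [segefbema] → [sedefbema]
  (4) Nasal Place Assimilation: no change — [sedefbema]
  (5) Regressive Voicing Assimilation: [sedefbema] → [sedevbema]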